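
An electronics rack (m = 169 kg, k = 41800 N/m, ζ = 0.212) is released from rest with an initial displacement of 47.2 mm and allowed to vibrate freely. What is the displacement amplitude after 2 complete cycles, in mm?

Logarithmic decrement δ = 2πζ/√(1 − ζ²) = 2π × 0.2120/√(1 − 0.0449) = 1.363.
After n cycles, x_n/x₀ = e^(−nδ), so x_2 = 47.2 × e^(−2 × 1.363) = 47.2 × 0.06548 = 3.091 mm.

3.09 mm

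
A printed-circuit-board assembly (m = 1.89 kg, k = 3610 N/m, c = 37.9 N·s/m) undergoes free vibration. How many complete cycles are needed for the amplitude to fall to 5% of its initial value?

ζ = c/(2√(km)) = 37.9/(2√(3610 × 1.89)) = 37.9/165.2 = 0.2294.
Logarithmic decrement δ = 2πζ/√(1 − ζ²) = 2π × 0.2294/√(1 − 0.0526) = 1.481.
x_n/x₀ = e^(−nδ) ≤ 0.05; take ln: n ≥ ln(1/0.05)/δ = 2.996/1.481 = 2.023.
So 3 complete cycles are required.

3 cycles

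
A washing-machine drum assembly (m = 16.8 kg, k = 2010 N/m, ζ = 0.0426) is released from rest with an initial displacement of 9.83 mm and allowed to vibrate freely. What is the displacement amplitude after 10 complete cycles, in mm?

0.675 mm

Logarithmic decrement δ = 2πζ/√(1 − ζ²) = 2π × 0.04260/√(1 − 0.00181) = 0.2679.
After n cycles, x_n/x₀ = e^(−nδ), so x_10 = 9.83 × e^(−10 × 0.2679) = 9.83 × 0.06863 = 0.6746 mm.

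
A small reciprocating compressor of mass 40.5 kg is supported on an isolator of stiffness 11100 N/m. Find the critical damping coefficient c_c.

c_c = 2√(k·m) = 2√(11100 × 40.5) = 2 × 670.5 = 1341 N·s/m.

1340 N·s/m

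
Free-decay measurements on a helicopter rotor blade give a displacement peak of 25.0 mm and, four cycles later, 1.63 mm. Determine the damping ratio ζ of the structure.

0.108

Logarithmic decrement δ = (1/n)·ln(x₀/x_n) = (1/4)·ln(25.0/1.63) = (1/4)·ln(15.34) = 0.6826.
ζ = δ/√(4π² + δ²) = 0.6826/√(39.48 + 0.466) = 0.6826/6.320 = 0.1080.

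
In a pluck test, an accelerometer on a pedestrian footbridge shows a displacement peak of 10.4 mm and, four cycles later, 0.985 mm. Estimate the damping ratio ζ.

0.0934

Logarithmic decrement δ = (1/n)·ln(x₀/x_n) = (1/4)·ln(10.4/0.985) = (1/4)·ln(10.56) = 0.5892.
ζ = δ/√(4π² + δ²) = 0.5892/√(39.48 + 0.347) = 0.5892/6.311 = 0.09337.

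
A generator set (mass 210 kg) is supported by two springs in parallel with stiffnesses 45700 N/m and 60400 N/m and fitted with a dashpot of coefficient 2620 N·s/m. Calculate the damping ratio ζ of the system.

Parallel springs add: k_eq = 45700 + 60400 = 106100 N/m.
ω_n = √(k_eq/m) = √(106100/210) = 22.48 rad/s.
Critical damping c_c = 2√(k_eq·m) = 2√(106100 × 210) = 9441 N·s/m, so ζ = c/c_c = 2620/9441 = 0.2775.

0.278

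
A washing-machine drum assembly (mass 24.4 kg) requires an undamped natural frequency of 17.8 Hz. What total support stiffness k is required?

ω_n = 2πf_n = 2π × 17.8 = 111.8 rad/s.
k = m·ω_n² = 24.4 × 111.8² = 24.4 × 12510 = 305200 N/m.

305000 N/m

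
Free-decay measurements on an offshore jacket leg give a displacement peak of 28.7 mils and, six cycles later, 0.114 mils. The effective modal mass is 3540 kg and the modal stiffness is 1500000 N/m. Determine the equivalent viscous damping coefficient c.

Logarithmic decrement δ = (1/n)·ln(x₀/x_n) = (1/6)·ln(28.7/0.114) = (1/6)·ln(251.8) = 0.9214.
ζ = δ/√(4π² + δ²) = 0.9214/√(39.48 + 0.849) = 0.9214/6.350 = 0.1451.
c = ζ · 2√(km) = 0.1451 × 2√(1500000 × 3540) = 0.1451 × 145700 = 21150 N·s/m.

21100 N·s/m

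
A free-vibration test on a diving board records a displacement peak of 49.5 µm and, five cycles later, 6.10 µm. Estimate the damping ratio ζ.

Logarithmic decrement δ = (1/n)·ln(x₀/x_n) = (1/5)·ln(49.5/6.10) = (1/5)·ln(8.115) = 0.4187.
ζ = δ/√(4π² + δ²) = 0.4187/√(39.48 + 0.175) = 0.4187/6.297 = 0.06650.

0.0665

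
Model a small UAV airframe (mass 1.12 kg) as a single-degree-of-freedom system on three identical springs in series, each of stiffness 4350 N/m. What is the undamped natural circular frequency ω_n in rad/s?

36.0 rad/s

Series springs: 1/k_eq = 3/4350, so k_eq = 4350/3 = 1450 N/m.
ω_n = √(k_eq/m) = √(1450/1.12) = √1295 = 35.98 rad/s.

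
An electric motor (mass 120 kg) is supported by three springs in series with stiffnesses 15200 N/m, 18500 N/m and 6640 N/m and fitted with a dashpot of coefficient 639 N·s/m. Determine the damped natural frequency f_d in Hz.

0.775 Hz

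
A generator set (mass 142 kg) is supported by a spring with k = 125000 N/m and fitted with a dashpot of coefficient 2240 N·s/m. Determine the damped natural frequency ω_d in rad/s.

ω_n = √(k/m) = √(125000/142) = 29.67 rad/s.
Critical damping c_c = 2√(k·m) = 2√(125000 × 142) = 8426 N·s/m, so ζ = c/c_c = 2240/8426 = 0.2658.
ω_d = ω_n√(1 − ζ²) = 29.67 × √(1 − 0.0707) = 28.60 rad/s.

28.6 rad/s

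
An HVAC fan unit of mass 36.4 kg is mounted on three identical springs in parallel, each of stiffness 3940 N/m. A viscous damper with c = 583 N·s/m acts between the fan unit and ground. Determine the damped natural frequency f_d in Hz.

2.57 Hz

Parallel springs add: k_eq = 3 × 3940 = 11820 N/m.
ω_n = √(k_eq/m) = √(11820/36.4) = 18.02 rad/s.
Critical damping c_c = 2√(k_eq·m) = 2√(11820 × 36.4) = 1312 N·s/m, so ζ = c/c_c = 583/1312 = 0.4444.
ω_d = ω_n√(1 − ζ²) = 18.02 × √(1 − 0.197) = 16.14 rad/s.
f_d = ω_d/(2π) = 2.569 Hz.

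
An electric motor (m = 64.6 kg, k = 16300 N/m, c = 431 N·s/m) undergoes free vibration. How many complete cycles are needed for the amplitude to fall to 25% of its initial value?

ζ = c/(2√(km)) = 431/(2√(16300 × 64.6)) = 431/2052 = 0.2100.
Logarithmic decrement δ = 2πζ/√(1 − ζ²) = 2π × 0.2100/√(1 − 0.0441) = 1.350.
x_n/x₀ = e^(−nδ) ≤ 0.25; take ln: n ≥ ln(1/0.25)/δ = 1.386/1.350 = 1.027.
So 2 complete cycles are required.

2 cycles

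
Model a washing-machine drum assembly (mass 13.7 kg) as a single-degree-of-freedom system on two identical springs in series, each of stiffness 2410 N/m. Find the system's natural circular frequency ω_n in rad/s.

9.38 rad/s

Series springs: 1/k_eq = 2/2410, so k_eq = 2410/2 = 1205 N/m.
ω_n = √(k_eq/m) = √(1205/13.7) = √87.96 = 9.378 rad/s.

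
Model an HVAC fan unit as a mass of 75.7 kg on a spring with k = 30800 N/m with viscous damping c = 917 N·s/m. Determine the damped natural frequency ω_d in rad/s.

ω_n = √(k/m) = √(30800/75.7) = 20.17 rad/s.
Critical damping c_c = 2√(k·m) = 2√(30800 × 75.7) = 3054 N·s/m, so ζ = c/c_c = 917/3054 = 0.3003.
ω_d = ω_n√(1 − ζ²) = 20.17 × √(1 − 0.0902) = 19.24 rad/s.

19.2 rad/s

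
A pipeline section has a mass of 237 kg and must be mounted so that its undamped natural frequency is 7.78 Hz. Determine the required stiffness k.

566000 N/m

ω_n = 2πf_n = 2π × 7.78 = 48.88 rad/s.
k = m·ω_n² = 237 × 48.88² = 237 × 2390 = 566300 N/m.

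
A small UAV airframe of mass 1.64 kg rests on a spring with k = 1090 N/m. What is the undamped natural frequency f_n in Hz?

4.10 Hz

ω_n = √(k/m) = √(1090/1.64) = √664.6 = 25.78 rad/s.
f_n = ω_n/(2π) = 25.78/6.283 = 4.103 Hz.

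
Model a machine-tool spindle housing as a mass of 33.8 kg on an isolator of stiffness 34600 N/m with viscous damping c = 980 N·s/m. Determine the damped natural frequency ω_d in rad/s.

ω_n = √(k/m) = √(34600/33.8) = 31.99 rad/s.
Critical damping c_c = 2√(k·m) = 2√(34600 × 33.8) = 2163 N·s/m, so ζ = c/c_c = 980/2163 = 0.4531.
ω_d = ω_n√(1 − ζ²) = 31.99 × √(1 − 0.205) = 28.52 rad/s.

28.5 rad/s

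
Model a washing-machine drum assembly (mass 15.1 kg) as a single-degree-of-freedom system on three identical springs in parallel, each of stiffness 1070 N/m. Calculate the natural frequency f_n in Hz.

Parallel springs add: k_eq = 3 × 1070 = 3210 N/m.
ω_n = √(k_eq/m) = √(3210/15.1) = √212.6 = 14.58 rad/s.
f_n = ω_n/(2π) = 14.58/6.283 = 2.321 Hz.

2.32 Hz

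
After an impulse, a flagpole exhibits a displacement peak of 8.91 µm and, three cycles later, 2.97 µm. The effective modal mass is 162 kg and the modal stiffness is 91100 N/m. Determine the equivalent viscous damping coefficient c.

Logarithmic decrement δ = (1/n)·ln(x₀/x_n) = (1/3)·ln(8.91/2.97) = (1/3)·ln(3.000) = 0.3662.
ζ = δ/√(4π² + δ²) = 0.3662/√(39.48 + 0.134) = 0.3662/6.294 = 0.05818.
c = ζ · 2√(km) = 0.05818 × 2√(91100 × 162) = 0.05818 × 7683 = 447.0 N·s/m.

447 N·s/m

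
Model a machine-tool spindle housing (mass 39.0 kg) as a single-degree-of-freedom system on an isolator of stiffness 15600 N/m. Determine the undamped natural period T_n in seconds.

0.314 s

ω_n = √(k/m) = √(15600/39.0) = √400.0 = 20.00 rad/s.
T_n = 2π/ω_n = 6.283/20.00 = 0.3142 s.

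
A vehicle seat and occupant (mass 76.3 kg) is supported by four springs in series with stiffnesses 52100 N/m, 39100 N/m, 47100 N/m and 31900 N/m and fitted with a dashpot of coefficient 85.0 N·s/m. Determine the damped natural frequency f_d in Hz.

1.84 Hz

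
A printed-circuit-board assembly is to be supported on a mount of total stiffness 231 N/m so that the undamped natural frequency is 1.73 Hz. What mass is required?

1.96 kg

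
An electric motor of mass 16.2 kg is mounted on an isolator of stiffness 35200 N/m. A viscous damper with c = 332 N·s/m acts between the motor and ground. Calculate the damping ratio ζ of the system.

ω_n = √(k/m) = √(35200/16.2) = 46.61 rad/s.
Critical damping c_c = 2√(k·m) = 2√(35200 × 16.2) = 1510 N·s/m, so ζ = c/c_c = 332/1510 = 0.2198.

0.220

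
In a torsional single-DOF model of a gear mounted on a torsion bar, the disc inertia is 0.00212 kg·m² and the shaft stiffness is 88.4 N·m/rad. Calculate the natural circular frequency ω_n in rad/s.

204 rad/s

ω_n = √(k_t/J) = √(88.4/0.00212) = √41700 = 204.2 rad/s.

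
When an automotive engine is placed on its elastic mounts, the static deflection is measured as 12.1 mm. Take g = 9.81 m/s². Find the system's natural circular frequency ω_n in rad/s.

28.5 rad/s

ω_n = √(g/δ_st) = √(9.81/0.0121) = √810.7 = 28.47 rad/s.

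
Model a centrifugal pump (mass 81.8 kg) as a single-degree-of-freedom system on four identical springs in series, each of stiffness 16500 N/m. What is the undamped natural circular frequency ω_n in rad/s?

Series springs: 1/k_eq = 4/16500, so k_eq = 16500/4 = 4125 N/m.
ω_n = √(k_eq/m) = √(4125/81.8) = √50.43 = 7.101 rad/s.

7.10 rad/s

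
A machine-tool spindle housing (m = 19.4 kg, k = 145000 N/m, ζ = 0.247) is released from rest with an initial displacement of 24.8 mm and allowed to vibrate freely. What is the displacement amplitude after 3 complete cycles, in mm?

Logarithmic decrement δ = 2πζ/√(1 − ζ²) = 2π × 0.2470/√(1 − 0.0610) = 1.602.
After n cycles, x_n/x₀ = e^(−nδ), so x_3 = 24.8 × e^(−3 × 1.602) = 24.8 × 0.008191 = 0.2031 mm.

0.203 mm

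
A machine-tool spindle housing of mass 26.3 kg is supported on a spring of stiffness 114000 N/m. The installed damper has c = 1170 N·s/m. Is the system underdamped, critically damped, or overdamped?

c_c = 2√(k·m) = 3463 N·s/m; ζ = c/c_c = 1170/3463 = 0.338.
Since ζ < 1 the system is underdamped.

underdamped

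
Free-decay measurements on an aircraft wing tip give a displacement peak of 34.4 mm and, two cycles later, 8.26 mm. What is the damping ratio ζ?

Logarithmic decrement δ = (1/n)·ln(x₀/x_n) = (1/2)·ln(34.4/8.26) = (1/2)·ln(4.165) = 0.7133.
ζ = δ/√(4π² + δ²) = 0.7133/√(39.48 + 0.509) = 0.7133/6.324 = 0.1128.

0.113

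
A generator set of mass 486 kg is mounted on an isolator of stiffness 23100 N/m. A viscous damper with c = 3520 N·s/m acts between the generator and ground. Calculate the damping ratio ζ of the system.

ω_n = √(k/m) = √(23100/486) = 6.894 rad/s.
Critical damping c_c = 2√(k·m) = 2√(23100 × 486) = 6701 N·s/m, so ζ = c/c_c = 3520/6701 = 0.5253.

0.525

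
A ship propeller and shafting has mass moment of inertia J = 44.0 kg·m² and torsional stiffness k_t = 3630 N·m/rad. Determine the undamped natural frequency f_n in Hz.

1.45 Hz

ω_n = √(k_t/J) = √(3630/44.0) = √82.50 = 9.083 rad/s.
f_n = ω_n/(2π) = 9.083/6.283 = 1.446 Hz.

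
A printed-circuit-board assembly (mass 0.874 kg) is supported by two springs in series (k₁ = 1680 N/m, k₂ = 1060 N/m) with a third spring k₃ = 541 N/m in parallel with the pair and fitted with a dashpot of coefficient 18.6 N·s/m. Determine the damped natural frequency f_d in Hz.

5.63 Hz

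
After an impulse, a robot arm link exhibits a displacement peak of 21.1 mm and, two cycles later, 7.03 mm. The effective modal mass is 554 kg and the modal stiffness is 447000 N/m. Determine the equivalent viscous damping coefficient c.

Logarithmic decrement δ = (1/n)·ln(x₀/x_n) = (1/2)·ln(21.1/7.03) = (1/2)·ln(3.001) = 0.5495.
ζ = δ/√(4π² + δ²) = 0.5495/√(39.48 + 0.302) = 0.5495/6.307 = 0.08713.
c = ζ · 2√(km) = 0.08713 × 2√(447000 × 554) = 0.08713 × 31470 = 2742 N·s/m.

2740 N·s/m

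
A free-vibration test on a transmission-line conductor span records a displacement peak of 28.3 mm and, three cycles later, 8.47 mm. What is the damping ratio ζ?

0.0639

Logarithmic decrement δ = (1/n)·ln(x₀/x_n) = (1/3)·ln(28.3/8.47) = (1/3)·ln(3.341) = 0.4021.
ζ = δ/√(4π² + δ²) = 0.4021/√(39.48 + 0.162) = 0.4021/6.296 = 0.06387.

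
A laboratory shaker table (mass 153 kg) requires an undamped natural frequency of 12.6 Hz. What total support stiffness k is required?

959000 N/m

ω_n = 2πf_n = 2π × 12.6 = 79.17 rad/s.
k = m·ω_n² = 153 × 79.17² = 153 × 6268 = 958900 N/m.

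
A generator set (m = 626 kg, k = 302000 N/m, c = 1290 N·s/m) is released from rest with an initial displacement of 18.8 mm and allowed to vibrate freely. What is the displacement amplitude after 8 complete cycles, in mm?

1.77 mm

ζ = c/(2√(km)) = 1290/(2√(302000 × 626)) = 1290/27500 = 0.04691.
Logarithmic decrement δ = 2πζ/√(1 − ζ²) = 2π × 0.04691/√(1 − 0.00220) = 0.2951.
After n cycles, x_n/x₀ = e^(−nδ), so x_8 = 18.8 × e^(−8 × 0.2951) = 18.8 × 0.09437 = 1.774 mm.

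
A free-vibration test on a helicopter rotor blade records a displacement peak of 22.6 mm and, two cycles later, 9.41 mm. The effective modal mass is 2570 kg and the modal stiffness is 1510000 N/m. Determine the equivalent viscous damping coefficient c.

Logarithmic decrement δ = (1/n)·ln(x₀/x_n) = (1/2)·ln(22.6/9.41) = (1/2)·ln(2.402) = 0.4381.
ζ = δ/√(4π² + δ²) = 0.4381/√(39.48 + 0.192) = 0.4381/6.298 = 0.06956.
c = ζ · 2√(km) = 0.06956 × 2√(1510000 × 2570) = 0.06956 × 124600 = 8666 N·s/m.

8670 N·s/m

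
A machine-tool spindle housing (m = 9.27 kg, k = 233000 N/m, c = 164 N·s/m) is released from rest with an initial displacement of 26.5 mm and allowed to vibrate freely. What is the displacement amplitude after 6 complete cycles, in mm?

3.22 mm

ζ = c/(2√(km)) = 164/(2√(233000 × 9.27)) = 164/2939 = 0.05580.
Logarithmic decrement δ = 2πζ/√(1 − ζ²) = 2π × 0.05580/√(1 − 0.00311) = 0.3511.
After n cycles, x_n/x₀ = e^(−nδ), so x_6 = 26.5 × e^(−6 × 0.3511) = 26.5 × 0.1216 = 3.223 mm.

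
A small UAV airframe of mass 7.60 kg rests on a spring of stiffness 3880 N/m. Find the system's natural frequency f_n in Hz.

3.60 Hz

ω_n = √(k/m) = √(3880/7.60) = √510.5 = 22.59 rad/s.
f_n = ω_n/(2π) = 22.59/6.283 = 3.596 Hz.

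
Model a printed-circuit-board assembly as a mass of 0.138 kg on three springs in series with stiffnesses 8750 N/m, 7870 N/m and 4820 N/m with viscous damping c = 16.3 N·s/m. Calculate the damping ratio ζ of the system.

0.465

Series springs: 1/k_eq = 1/8750 + 1/7870 + 1/4820 = 0.0004488, so k_eq = 2228 N/m.
ω_n = √(k_eq/m) = √(2228/0.138) = 127.1 rad/s.
Critical damping c_c = 2√(k_eq·m) = 2√(2228 × 0.138) = 35.07 N·s/m, so ζ = c/c_c = 16.3/35.07 = 0.4648.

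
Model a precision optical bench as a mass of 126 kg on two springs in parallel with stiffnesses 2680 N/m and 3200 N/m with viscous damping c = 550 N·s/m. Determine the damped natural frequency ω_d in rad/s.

6.47 rad/s

Parallel springs add: k_eq = 2680 + 3200 = 5880 N/m.
ω_n = √(k_eq/m) = √(5880/126) = 6.831 rad/s.
Critical damping c_c = 2√(k_eq·m) = 2√(5880 × 126) = 1721 N·s/m, so ζ = c/c_c = 550/1721 = 0.3195.
ω_d = ω_n√(1 − ζ²) = 6.831 × √(1 − 0.102) = 6.473 rad/s.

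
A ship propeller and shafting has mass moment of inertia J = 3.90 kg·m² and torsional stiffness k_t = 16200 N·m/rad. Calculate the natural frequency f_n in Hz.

10.3 Hz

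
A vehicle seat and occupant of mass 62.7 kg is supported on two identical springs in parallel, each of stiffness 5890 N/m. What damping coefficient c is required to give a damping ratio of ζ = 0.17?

Parallel springs add: k_eq = 2 × 5890 = 11780 N/m.
c_c = 2√(k_eq·m) = 2√(11780 × 62.7) = 1719 N·s/m.
c = ζ·c_c = 0.17 × 1719 = 292.2 N·s/m.

292 N·s/m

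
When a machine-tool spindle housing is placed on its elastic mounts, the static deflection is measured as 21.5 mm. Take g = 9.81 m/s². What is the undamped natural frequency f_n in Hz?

3.40 Hz

ω_n = √(g/δ_st) = √(9.81/0.0215) = √456.3 = 21.36 rad/s.
f_n = ω_n/(2π) = 21.36/6.283 = 3.400 Hz.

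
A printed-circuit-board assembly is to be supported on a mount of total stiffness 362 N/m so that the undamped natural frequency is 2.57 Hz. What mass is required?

1.39 kg

ω_n = 2πf_n = 2π × 2.57 = 16.15 rad/s.
m = k/ω_n² = 362/16.15² = 362/260.8 = 1.388 kg.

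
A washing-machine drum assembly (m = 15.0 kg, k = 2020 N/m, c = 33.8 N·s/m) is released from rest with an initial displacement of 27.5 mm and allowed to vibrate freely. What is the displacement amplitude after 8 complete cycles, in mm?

0.204 mm

ζ = c/(2√(km)) = 33.8/(2√(2020 × 15.0)) = 33.8/348.1 = 0.09709.
Logarithmic decrement δ = 2πζ/√(1 − ζ²) = 2π × 0.09709/√(1 − 0.00943) = 0.6129.
After n cycles, x_n/x₀ = e^(−nδ), so x_8 = 27.5 × e^(−8 × 0.6129) = 27.5 × 0.007422 = 0.2041 mm.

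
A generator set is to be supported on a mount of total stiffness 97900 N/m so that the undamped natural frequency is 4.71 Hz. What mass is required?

ω_n = 2πf_n = 2π × 4.71 = 29.59 rad/s.
m = k/ω_n² = 97900/29.59² = 97900/875.8 = 111.8 kg.

112 kg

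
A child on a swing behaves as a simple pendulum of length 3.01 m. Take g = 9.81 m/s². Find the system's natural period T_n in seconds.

3.48 s

For a simple pendulum ω_n = √(g/L) = √(9.81/3.01) = √3.259 = 1.805 rad/s.
T_n = 2π/ω_n = 6.283/1.805 = 3.480 s.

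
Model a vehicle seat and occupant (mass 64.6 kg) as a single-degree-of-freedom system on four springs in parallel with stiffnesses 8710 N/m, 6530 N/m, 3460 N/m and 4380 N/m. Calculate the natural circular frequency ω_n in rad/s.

Parallel springs add: k_eq = 8710 + 6530 + 3460 + 4380 = 23080 N/m.
ω_n = √(k_eq/m) = √(23080/64.6) = √357.3 = 18.90 rad/s.

18.9 rad/s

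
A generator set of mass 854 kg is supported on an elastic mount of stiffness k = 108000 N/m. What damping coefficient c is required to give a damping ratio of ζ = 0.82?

15800 N·s/m

c_c = 2√(k·m) = 2√(108000 × 854) = 19210 N·s/m.
c = ζ·c_c = 0.82 × 19210 = 15750 N·s/m.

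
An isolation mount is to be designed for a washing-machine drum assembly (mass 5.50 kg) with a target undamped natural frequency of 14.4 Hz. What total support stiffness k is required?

ω_n = 2πf_n = 2π × 14.4 = 90.48 rad/s.
k = m·ω_n² = 5.50 × 90.48² = 5.50 × 8186 = 45020 N/m.

45000 N/m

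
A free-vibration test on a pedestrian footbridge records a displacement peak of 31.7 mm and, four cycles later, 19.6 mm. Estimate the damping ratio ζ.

0.0191

Logarithmic decrement δ = (1/n)·ln(x₀/x_n) = (1/4)·ln(31.7/19.6) = (1/4)·ln(1.617) = 0.1202.
ζ = δ/√(4π² + δ²) = 0.1202/√(39.48 + 0.0144) = 0.1202/6.284 = 0.01913.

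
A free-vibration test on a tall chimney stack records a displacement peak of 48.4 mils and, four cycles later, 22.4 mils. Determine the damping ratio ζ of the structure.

0.0306

Logarithmic decrement δ = (1/n)·ln(x₀/x_n) = (1/4)·ln(48.4/22.4) = (1/4)·ln(2.161) = 0.1926.
ζ = δ/√(4π² + δ²) = 0.1926/√(39.48 + 0.0371) = 0.1926/6.286 = 0.03064.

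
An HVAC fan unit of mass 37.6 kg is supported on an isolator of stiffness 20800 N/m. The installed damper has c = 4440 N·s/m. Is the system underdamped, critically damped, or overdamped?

c_c = 2√(k·m) = 1769 N·s/m; ζ = c/c_c = 4440/1769 = 2.51.
Since ζ > 1 the system is overdamped.

overdamped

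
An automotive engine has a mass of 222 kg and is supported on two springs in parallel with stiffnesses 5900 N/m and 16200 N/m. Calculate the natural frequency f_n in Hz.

Parallel springs add: k_eq = 5900 + 16200 = 22100 N/m.
ω_n = √(k_eq/m) = √(22100/222) = √99.55 = 9.977 rad/s.
f_n = ω_n/(2π) = 9.977/6.283 = 1.588 Hz.

1.59 Hz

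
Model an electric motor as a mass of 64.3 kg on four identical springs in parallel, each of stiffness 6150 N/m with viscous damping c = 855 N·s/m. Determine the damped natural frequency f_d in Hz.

Parallel springs add: k_eq = 4 × 6150 = 24600 N/m.
ω_n = √(k_eq/m) = √(24600/64.3) = 19.56 rad/s.
Critical damping c_c = 2√(k_eq·m) = 2√(24600 × 64.3) = 2515 N·s/m, so ζ = c/c_c = 855/2515 = 0.3399.
ω_d = ω_n√(1 − ζ²) = 19.56 × √(1 − 0.116) = 18.40 rad/s.
f_d = ω_d/(2π) = 2.928 Hz.

2.93 Hz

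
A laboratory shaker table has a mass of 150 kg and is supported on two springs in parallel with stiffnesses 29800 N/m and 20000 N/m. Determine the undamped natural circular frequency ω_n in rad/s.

Parallel springs add: k_eq = 29800 + 20000 = 49800 N/m.
ω_n = √(k_eq/m) = √(49800/150) = √332.0 = 18.22 rad/s.

18.2 rad/s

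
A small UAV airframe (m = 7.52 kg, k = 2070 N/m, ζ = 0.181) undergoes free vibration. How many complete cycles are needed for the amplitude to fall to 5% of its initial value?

Logarithmic decrement δ = 2πζ/√(1 − ζ²) = 2π × 0.1810/√(1 − 0.0328) = 1.156.
x_n/x₀ = e^(−nδ) ≤ 0.05; take ln: n ≥ ln(1/0.05)/δ = 2.996/1.156 = 2.591.
So 3 complete cycles are required.

3 cycles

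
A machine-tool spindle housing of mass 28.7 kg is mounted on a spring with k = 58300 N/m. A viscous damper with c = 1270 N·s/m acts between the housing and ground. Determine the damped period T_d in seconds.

0.160 s

ω_n = √(k/m) = √(58300/28.7) = 45.07 rad/s.
Critical damping c_c = 2√(k·m) = 2√(58300 × 28.7) = 2587 N·s/m, so ζ = c/c_c = 1270/2587 = 0.4909.
ω_d = ω_n√(1 − ζ²) = 45.07 × √(1 − 0.241) = 39.27 rad/s.
T_d = 2π/ω_d = 0.1600 s.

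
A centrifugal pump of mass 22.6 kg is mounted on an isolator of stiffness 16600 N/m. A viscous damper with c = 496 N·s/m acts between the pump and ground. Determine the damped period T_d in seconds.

0.254 s

ω_n = √(k/m) = √(16600/22.6) = 27.10 rad/s.
Critical damping c_c = 2√(k·m) = 2√(16600 × 22.6) = 1225 N·s/m, so ζ = c/c_c = 496/1225 = 0.4049.
ω_d = ω_n√(1 − ζ²) = 27.10 × √(1 − 0.164) = 24.78 rad/s.
T_d = 2π/ω_d = 0.2535 s.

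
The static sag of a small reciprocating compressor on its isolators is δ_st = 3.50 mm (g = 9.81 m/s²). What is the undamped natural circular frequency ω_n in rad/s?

ω_n = √(g/δ_st) = √(9.81/0.00350) = √2803 = 52.94 rad/s.

52.9 rad/s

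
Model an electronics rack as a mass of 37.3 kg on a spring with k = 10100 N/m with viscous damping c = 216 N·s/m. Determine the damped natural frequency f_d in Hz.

2.58 Hz

ω_n = √(k/m) = √(10100/37.3) = 16.46 rad/s.
Critical damping c_c = 2√(k·m) = 2√(10100 × 37.3) = 1228 N·s/m, so ζ = c/c_c = 216/1228 = 0.1760.
ω_d = ω_n√(1 − ζ²) = 16.46 × √(1 − 0.0310) = 16.20 rad/s.
f_d = ω_d/(2π) = 2.578 Hz.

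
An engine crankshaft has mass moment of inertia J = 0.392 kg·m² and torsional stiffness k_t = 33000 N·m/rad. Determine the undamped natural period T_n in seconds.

ω_n = √(k_t/J) = √(33000/0.392) = √84180 = 290.1 rad/s.
T_n = 2π/ω_n = 6.283/290.1 = 0.02166 s.

0.0217 s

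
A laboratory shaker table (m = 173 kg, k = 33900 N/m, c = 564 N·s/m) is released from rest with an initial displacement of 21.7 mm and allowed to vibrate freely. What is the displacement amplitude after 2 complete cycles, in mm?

ζ = c/(2√(km)) = 564/(2√(33900 × 173)) = 564/4843 = 0.1164.
Logarithmic decrement δ = 2πζ/√(1 − ζ²) = 2π × 0.1164/√(1 − 0.0136) = 0.7367.
After n cycles, x_n/x₀ = e^(−nδ), so x_2 = 21.7 × e^(−2 × 0.7367) = 21.7 × 0.2292 = 4.973 mm.

4.97 mm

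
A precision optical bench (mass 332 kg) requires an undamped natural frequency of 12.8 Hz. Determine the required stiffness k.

ω_n = 2πf_n = 2π × 12.8 = 80.42 rad/s.
k = m·ω_n² = 332 × 80.42² = 332 × 6468 = 2147000 N/m.

2150000 N/m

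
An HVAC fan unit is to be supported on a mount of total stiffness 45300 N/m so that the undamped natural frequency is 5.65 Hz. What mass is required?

35.9 kg

ω_n = 2πf_n = 2π × 5.65 = 35.50 rad/s.
m = k/ω_n² = 45300/35.50² = 45300/1260 = 35.95 kg.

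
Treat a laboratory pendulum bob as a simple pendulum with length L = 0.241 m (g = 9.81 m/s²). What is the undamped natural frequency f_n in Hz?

1.02 Hz

For a simple pendulum ω_n = √(g/L) = √(9.81/0.241) = √40.71 = 6.380 rad/s.
f_n = ω_n/(2π) = 6.380/6.283 = 1.015 Hz.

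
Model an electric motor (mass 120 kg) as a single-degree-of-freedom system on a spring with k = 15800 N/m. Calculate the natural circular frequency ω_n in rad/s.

11.5 rad/s

ω_n = √(k/m) = √(15800/120) = √131.7 = 11.47 rad/s.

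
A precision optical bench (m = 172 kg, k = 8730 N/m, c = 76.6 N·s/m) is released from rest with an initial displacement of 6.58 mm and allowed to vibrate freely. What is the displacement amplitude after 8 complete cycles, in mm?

ζ = c/(2√(km)) = 76.6/(2√(8730 × 172)) = 76.6/2451 = 0.03126.
Logarithmic decrement δ = 2πζ/√(1 − ζ²) = 2π × 0.03126/√(1 − 0.000977) = 0.1965.
After n cycles, x_n/x₀ = e^(−nδ), so x_8 = 6.58 × e^(−8 × 0.1965) = 6.58 × 0.2077 = 1.366 mm.

1.37 mm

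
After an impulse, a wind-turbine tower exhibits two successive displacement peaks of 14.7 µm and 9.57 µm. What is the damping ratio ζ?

0.0682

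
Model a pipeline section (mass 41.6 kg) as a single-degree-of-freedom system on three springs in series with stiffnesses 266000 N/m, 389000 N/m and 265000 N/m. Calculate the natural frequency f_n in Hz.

7.76 Hz

Series springs: 1/k_eq = 1/266000 + 1/389000 + 1/265000 = 1.010×10^-5, so k_eq = 98970 N/m.
ω_n = √(k_eq/m) = √(98970/41.6) = √2379 = 48.78 rad/s.
f_n = ω_n/(2π) = 48.78/6.283 = 7.763 Hz.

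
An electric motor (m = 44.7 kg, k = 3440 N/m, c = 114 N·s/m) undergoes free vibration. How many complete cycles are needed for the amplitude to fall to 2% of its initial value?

5 cycles

ζ = c/(2√(km)) = 114/(2√(3440 × 44.7)) = 114/784.3 = 0.1454.
Logarithmic decrement δ = 2πζ/√(1 − ζ²) = 2π × 0.1454/√(1 − 0.0211) = 0.9231.
x_n/x₀ = e^(−nδ) ≤ 0.02; take ln: n ≥ ln(1/0.02)/δ = 3.912/0.9231 = 4.238.
So 5 complete cycles are required.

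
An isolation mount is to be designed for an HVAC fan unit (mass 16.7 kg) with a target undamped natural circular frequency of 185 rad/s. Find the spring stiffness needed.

k = m·ω_n² = 16.7 × 185.0² = 16.7 × 34220 = 571600 N/m.

572000 N/m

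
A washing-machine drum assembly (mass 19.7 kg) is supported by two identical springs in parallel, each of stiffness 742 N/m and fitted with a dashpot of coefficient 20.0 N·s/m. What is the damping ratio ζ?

0.0585

Parallel springs add: k_eq = 2 × 742 = 1484 N/m.
ω_n = √(k_eq/m) = √(1484/19.7) = 8.679 rad/s.
Critical damping c_c = 2√(k_eq·m) = 2√(1484 × 19.7) = 342.0 N·s/m, so ζ = c/c_c = 20.0/342.0 = 0.05849.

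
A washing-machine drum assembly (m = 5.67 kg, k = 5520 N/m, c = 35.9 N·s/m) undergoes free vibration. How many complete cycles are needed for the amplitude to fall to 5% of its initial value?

5 cycles

ζ = c/(2√(km)) = 35.9/(2√(5520 × 5.67)) = 35.9/353.8 = 0.1015.
Logarithmic decrement δ = 2πζ/√(1 − ζ²) = 2π × 0.1015/√(1 − 0.0103) = 0.6408.
x_n/x₀ = e^(−nδ) ≤ 0.05; take ln: n ≥ ln(1/0.05)/δ = 2.996/0.6408 = 4.675.
So 5 complete cycles are required.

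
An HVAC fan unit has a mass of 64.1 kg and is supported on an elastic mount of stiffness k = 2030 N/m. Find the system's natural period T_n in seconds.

ω_n = √(k/m) = √(2030/64.1) = √31.67 = 5.628 rad/s.
T_n = 2π/ω_n = 6.283/5.628 = 1.117 s.

1.12 s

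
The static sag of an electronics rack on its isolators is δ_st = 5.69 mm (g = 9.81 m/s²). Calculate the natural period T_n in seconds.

0.151 s

ω_n = √(g/δ_st) = √(9.81/0.00569) = √1724 = 41.52 rad/s.
T_n = 2π/ω_n = 6.283/41.52 = 0.1513 s.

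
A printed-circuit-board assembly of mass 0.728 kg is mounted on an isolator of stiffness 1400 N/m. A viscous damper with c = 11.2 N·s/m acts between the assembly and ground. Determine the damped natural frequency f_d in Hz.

ω_n = √(k/m) = √(1400/0.728) = 43.85 rad/s.
Critical damping c_c = 2√(k·m) = 2√(1400 × 0.728) = 63.85 N·s/m, so ζ = c/c_c = 11.2/63.85 = 0.1754.
ω_d = ω_n√(1 − ζ²) = 43.85 × √(1 − 0.0308) = 43.17 rad/s.
f_d = ω_d/(2π) = 6.871 Hz.

6.87 Hz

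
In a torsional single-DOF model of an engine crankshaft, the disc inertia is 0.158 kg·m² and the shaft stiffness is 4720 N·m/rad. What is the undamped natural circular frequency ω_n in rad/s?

173 rad/s

ω_n = √(k_t/J) = √(4720/0.158) = √29870 = 172.8 rad/s.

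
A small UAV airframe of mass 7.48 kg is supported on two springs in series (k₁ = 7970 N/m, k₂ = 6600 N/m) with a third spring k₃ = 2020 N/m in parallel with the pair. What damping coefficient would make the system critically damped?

410 N·s/m

Series pair: k_s = k₁k₂/(k₁+k₂) = (7970)(6600)/(7970 + 6600) = 3610 N/m. In parallel with k₃: k_eq = 3610 + 2020 = 5630 N/m.
c_c = 2√(k_eq·m) = 2√(5630 × 7.48) = 2 × 205.2 = 410.4 N·s/m.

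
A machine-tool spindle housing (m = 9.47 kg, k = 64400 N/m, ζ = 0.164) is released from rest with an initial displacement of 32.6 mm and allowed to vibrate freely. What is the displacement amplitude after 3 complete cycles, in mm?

1.42 mm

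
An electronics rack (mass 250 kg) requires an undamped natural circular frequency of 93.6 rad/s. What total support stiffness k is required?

k = m·ω_n² = 250 × 93.60² = 250 × 8761 = 2190000 N/m.

2190000 N/m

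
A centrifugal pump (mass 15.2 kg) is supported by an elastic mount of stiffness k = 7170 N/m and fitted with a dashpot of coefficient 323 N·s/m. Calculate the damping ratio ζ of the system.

0.489

ω_n = √(k/m) = √(7170/15.2) = 21.72 rad/s.
Critical damping c_c = 2√(k·m) = 2√(7170 × 15.2) = 660.3 N·s/m, so ζ = c/c_c = 323/660.3 = 0.4892.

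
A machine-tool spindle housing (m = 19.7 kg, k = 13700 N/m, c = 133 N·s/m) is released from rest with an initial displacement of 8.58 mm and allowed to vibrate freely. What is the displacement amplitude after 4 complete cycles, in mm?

0.335 mm

ζ = c/(2√(km)) = 133/(2√(13700 × 19.7)) = 133/1039 = 0.1280.
Logarithmic decrement δ = 2πζ/√(1 − ζ²) = 2π × 0.1280/√(1 − 0.0164) = 0.8110.
After n cycles, x_n/x₀ = e^(−nδ), so x_4 = 8.58 × e^(−4 × 0.8110) = 8.58 × 0.03901 = 0.3347 mm.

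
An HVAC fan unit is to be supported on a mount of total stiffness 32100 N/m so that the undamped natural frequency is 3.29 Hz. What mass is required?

ω_n = 2πf_n = 2π × 3.29 = 20.67 rad/s.
m = k/ω_n² = 32100/20.67² = 32100/427.3 = 75.12 kg.

75.1 kg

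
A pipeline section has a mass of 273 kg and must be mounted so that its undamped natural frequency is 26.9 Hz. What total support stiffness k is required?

ω_n = 2πf_n = 2π × 26.9 = 169.0 rad/s.
k = m·ω_n² = 273 × 169.0² = 273 × 28570 = 7799000 N/m.

7800000 N/m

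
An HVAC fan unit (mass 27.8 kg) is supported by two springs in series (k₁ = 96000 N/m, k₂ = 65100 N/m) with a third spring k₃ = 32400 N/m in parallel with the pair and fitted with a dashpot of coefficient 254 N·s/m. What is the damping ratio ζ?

Series pair: k_s = k₁k₂/(k₁+k₂) = (96000)(65100)/(96000 + 65100) = 38790 N/m. In parallel with k₃: k_eq = 38790 + 32400 = 71190 N/m.
ω_n = √(k_eq/m) = √(71190/27.8) = 50.61 rad/s.
Critical damping c_c = 2√(k_eq·m) = 2√(71190 × 27.8) = 2814 N·s/m, so ζ = c/c_c = 254/2814 = 0.09027.

0.0903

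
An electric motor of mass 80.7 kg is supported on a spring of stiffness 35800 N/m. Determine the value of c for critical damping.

3400 N·s/m

c_c = 2√(k·m) = 2√(35800 × 80.7) = 2 × 1700 = 3399 N·s/m.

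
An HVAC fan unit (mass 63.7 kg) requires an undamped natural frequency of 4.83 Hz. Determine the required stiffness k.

58700 N/m

ω_n = 2πf_n = 2π × 4.83 = 30.35 rad/s.
k = m·ω_n² = 63.7 × 30.35² = 63.7 × 921.0 = 58670 N/m.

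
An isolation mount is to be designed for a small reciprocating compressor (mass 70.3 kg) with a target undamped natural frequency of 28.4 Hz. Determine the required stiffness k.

ω_n = 2πf_n = 2π × 28.4 = 178.4 rad/s.
k = m·ω_n² = 70.3 × 178.4² = 70.3 × 31840 = 2238000 N/m.

2240000 N/m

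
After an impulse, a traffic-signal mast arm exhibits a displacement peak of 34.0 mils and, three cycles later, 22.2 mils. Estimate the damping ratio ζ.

0.0226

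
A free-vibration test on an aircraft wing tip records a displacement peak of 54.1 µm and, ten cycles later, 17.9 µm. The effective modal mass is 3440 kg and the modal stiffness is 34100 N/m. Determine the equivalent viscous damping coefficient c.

381 N·s/m

Logarithmic decrement δ = (1/n)·ln(x₀/x_n) = (1/10)·ln(54.1/17.9) = (1/10)·ln(3.022) = 0.1106.
ζ = δ/√(4π² + δ²) = 0.1106/√(39.48 + 0.0122) = 0.1106/6.284 = 0.01760.
c = ζ · 2√(km) = 0.01760 × 2√(34100 × 3440) = 0.01760 × 21660 = 381.2 N·s/m.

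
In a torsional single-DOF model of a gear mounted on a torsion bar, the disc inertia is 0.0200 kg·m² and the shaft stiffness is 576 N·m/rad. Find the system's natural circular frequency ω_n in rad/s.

170 rad/s

ω_n = √(k_t/J) = √(576/0.0200) = √28800 = 169.7 rad/s.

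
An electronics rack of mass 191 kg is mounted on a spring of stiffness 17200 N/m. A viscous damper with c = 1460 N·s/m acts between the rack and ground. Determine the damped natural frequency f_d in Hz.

1.38 Hz

ω_n = √(k/m) = √(17200/191) = 9.490 rad/s.
Critical damping c_c = 2√(k·m) = 2√(17200 × 191) = 3625 N·s/m, so ζ = c/c_c = 1460/3625 = 0.4028.
ω_d = ω_n√(1 − ζ²) = 9.490 × √(1 − 0.162) = 8.686 rad/s.
f_d = ω_d/(2π) = 1.382 Hz.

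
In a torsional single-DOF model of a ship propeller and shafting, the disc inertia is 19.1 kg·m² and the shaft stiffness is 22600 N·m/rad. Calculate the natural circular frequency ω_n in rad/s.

34.4 rad/s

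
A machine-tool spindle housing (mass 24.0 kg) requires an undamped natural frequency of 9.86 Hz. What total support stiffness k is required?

92100 N/m

ω_n = 2πf_n = 2π × 9.86 = 61.95 rad/s.
k = m·ω_n² = 24.0 × 61.95² = 24.0 × 3838 = 92110 N/m.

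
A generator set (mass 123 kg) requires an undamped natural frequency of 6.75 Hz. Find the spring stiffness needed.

221000 N/m

ω_n = 2πf_n = 2π × 6.75 = 42.41 rad/s.
k = m·ω_n² = 123 × 42.41² = 123 × 1799 = 221200 N/m.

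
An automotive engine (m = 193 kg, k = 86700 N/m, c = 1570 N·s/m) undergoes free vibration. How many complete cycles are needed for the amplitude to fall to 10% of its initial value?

ζ = c/(2√(km)) = 1570/(2√(86700 × 193)) = 1570/8181 = 0.1919.
Logarithmic decrement δ = 2πζ/√(1 − ζ²) = 2π × 0.1919/√(1 − 0.0368) = 1.229.
x_n/x₀ = e^(−nδ) ≤ 0.1; take ln: n ≥ ln(1/0.1)/δ = 2.303/1.229 = 1.874.
So 2 complete cycles are required.

2 cycles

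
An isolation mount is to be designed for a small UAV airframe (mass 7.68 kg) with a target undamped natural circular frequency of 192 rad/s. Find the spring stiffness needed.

283000 N/m

k = m·ω_n² = 7.68 × 192.0² = 7.68 × 36860 = 283100 N/m.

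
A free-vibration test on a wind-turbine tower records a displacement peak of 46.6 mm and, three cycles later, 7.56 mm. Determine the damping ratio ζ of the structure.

Logarithmic decrement δ = (1/n)·ln(x₀/x_n) = (1/3)·ln(46.6/7.56) = (1/3)·ln(6.164) = 0.6062.
ζ = δ/√(4π² + δ²) = 0.6062/√(39.48 + 0.368) = 0.6062/6.312 = 0.09604.

0.0960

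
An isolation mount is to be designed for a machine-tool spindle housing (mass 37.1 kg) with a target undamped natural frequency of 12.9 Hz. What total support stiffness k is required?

ω_n = 2πf_n = 2π × 12.9 = 81.05 rad/s.
k = m·ω_n² = 37.1 × 81.05² = 37.1 × 6570 = 243700 N/m.

244000 N/m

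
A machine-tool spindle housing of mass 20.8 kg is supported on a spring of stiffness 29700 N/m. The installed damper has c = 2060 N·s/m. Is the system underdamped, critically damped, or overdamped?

overdamped

c_c = 2√(k·m) = 1572 N·s/m; ζ = c/c_c = 2060/1572 = 1.31.
Since ζ > 1 the system is overdamped.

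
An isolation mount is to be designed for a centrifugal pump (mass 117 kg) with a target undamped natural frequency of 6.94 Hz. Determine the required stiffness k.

ω_n = 2πf_n = 2π × 6.94 = 43.61 rad/s.
k = m·ω_n² = 117 × 43.61² = 117 × 1901 = 222500 N/m.

222000 N/m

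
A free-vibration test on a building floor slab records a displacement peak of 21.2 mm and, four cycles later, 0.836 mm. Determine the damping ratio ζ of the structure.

0.128

Logarithmic decrement δ = (1/n)·ln(x₀/x_n) = (1/4)·ln(21.2/0.836) = (1/4)·ln(25.36) = 0.8083.
ζ = δ/√(4π² + δ²) = 0.8083/√(39.48 + 0.653) = 0.8083/6.335 = 0.1276.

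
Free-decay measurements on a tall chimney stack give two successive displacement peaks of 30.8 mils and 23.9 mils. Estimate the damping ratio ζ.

0.0403

Logarithmic decrement δ = (1/n)·ln(x₀/x_n) = (1/1)·ln(30.8/23.9) = (1/1)·ln(1.289) = 0.2536.
ζ = δ/√(4π² + δ²) = 0.2536/√(39.48 + 0.0643) = 0.2536/6.288 = 0.04033.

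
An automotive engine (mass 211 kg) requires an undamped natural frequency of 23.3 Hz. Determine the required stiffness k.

4520000 N/m

ω_n = 2πf_n = 2π × 23.3 = 146.4 rad/s.
k = m·ω_n² = 211 × 146.4² = 211 × 21430 = 4522000 N/m.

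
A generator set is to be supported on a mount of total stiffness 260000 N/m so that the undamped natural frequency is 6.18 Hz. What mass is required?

ω_n = 2πf_n = 2π × 6.18 = 38.83 rad/s.
m = k/ω_n² = 260000/38.83² = 260000/1508 = 172.4 kg.

172 kg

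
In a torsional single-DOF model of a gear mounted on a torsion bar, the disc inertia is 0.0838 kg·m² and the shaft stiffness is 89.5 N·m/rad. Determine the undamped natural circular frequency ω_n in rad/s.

32.7 rad/s

ω_n = √(k_t/J) = √(89.5/0.0838) = √1068 = 32.68 rad/s.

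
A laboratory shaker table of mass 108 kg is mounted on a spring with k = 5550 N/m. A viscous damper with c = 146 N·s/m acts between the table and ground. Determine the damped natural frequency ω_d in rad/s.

ω_n = √(k/m) = √(5550/108) = 7.169 rad/s.
Critical damping c_c = 2√(k·m) = 2√(5550 × 108) = 1548 N·s/m, so ζ = c/c_c = 146/1548 = 0.09429.
ω_d = ω_n√(1 − ζ²) = 7.169 × √(1 − 0.00889) = 7.137 rad/s.

7.14 rad/s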